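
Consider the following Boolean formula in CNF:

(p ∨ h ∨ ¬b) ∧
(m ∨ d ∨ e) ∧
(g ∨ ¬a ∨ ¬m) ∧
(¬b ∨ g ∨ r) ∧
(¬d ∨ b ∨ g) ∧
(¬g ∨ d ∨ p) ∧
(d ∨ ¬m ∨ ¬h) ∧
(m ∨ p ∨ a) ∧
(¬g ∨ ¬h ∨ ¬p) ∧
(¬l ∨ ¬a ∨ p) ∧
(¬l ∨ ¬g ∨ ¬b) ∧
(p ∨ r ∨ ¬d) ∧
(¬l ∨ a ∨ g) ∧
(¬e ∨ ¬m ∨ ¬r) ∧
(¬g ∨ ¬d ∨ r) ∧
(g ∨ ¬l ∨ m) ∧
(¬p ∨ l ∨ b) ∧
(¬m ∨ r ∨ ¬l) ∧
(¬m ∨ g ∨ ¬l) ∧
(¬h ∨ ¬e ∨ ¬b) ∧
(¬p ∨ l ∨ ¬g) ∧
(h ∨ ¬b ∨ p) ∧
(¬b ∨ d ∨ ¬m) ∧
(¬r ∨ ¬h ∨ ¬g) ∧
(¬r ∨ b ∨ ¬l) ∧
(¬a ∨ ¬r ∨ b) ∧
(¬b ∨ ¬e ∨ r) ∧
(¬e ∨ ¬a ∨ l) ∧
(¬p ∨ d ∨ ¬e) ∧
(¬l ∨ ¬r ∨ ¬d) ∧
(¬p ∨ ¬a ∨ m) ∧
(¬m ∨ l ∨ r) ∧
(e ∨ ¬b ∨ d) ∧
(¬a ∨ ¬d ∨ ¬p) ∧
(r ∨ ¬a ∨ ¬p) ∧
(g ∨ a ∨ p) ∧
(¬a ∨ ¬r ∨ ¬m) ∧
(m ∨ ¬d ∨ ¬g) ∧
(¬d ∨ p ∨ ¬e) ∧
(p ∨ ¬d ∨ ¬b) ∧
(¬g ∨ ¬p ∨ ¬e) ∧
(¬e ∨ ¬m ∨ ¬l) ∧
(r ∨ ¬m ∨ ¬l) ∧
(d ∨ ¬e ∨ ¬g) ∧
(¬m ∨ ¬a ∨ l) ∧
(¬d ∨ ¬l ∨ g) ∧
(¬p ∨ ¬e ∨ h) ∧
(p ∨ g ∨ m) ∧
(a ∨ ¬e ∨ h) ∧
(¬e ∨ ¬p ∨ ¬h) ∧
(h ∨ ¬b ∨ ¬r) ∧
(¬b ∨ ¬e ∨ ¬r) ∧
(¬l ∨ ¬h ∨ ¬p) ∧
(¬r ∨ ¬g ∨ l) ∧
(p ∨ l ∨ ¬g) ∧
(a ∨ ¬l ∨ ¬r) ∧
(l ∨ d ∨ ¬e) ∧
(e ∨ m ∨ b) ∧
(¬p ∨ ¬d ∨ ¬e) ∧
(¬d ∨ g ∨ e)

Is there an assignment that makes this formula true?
No

No, the formula is not satisfiable.

No assignment of truth values to the variables can make all 60 clauses true simultaneously.

The formula is UNSAT (unsatisfiable).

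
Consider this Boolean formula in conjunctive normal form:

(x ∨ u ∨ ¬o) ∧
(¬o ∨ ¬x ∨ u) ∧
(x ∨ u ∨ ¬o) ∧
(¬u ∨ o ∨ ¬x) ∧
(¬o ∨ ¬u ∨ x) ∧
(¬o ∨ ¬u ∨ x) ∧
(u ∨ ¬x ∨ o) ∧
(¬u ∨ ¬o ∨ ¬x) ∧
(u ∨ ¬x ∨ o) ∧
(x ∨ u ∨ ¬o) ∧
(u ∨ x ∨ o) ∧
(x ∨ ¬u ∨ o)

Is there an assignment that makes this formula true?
No

No, the formula is not satisfiable.

No assignment of truth values to the variables can make all 12 clauses true simultaneously.

The formula is UNSAT (unsatisfiable).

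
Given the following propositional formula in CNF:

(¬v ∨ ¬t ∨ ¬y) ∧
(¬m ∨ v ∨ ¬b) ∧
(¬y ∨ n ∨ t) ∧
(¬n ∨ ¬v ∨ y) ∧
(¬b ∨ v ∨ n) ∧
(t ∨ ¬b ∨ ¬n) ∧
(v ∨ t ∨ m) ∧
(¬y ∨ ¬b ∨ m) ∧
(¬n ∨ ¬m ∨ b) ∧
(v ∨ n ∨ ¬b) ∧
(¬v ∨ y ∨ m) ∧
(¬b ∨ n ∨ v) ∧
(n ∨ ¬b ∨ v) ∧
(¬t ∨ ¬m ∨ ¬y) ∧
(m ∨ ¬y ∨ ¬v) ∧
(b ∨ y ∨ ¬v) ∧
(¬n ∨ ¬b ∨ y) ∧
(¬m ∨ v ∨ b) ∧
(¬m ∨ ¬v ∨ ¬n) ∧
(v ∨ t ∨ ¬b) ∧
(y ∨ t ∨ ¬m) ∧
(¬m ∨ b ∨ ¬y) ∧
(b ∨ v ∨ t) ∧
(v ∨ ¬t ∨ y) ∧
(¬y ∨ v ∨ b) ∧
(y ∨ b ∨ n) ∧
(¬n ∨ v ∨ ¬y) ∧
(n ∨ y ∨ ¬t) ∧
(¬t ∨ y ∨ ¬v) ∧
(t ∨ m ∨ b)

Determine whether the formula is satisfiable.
No

No, the formula is not satisfiable.

No assignment of truth values to the variables can make all 30 clauses true simultaneously.

The formula is UNSAT (unsatisfiable).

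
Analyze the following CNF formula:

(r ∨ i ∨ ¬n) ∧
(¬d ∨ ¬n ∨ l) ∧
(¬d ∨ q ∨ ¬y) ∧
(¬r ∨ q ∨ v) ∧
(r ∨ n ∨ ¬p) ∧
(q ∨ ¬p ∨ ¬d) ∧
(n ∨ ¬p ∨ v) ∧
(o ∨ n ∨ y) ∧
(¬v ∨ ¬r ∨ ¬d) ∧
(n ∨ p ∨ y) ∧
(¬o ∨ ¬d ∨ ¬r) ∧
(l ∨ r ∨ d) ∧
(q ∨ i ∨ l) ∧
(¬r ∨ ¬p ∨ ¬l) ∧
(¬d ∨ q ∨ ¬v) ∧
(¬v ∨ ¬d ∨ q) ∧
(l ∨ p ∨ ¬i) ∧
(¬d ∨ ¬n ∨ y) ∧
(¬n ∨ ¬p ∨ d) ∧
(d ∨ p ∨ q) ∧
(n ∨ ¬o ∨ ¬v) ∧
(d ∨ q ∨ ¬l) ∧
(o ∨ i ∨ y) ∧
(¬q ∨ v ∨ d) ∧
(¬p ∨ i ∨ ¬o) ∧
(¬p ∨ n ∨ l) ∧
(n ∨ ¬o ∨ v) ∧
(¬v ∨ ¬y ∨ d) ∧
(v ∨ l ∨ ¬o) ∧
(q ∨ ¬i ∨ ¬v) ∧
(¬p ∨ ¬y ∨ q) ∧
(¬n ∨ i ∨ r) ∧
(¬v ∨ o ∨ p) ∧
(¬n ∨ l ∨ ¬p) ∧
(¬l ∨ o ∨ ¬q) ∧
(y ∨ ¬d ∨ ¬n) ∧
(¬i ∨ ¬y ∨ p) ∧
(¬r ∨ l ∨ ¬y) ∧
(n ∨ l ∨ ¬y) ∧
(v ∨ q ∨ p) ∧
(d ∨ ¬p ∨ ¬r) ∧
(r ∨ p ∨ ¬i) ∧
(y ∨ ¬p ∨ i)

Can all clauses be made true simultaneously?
Yes

Yes, the formula is satisfiable.

One satisfying assignment is: o=True, r=False, q=True, l=True, y=True, n=True, i=True, p=True, v=False, d=True

Verification: With this assignment, all 43 clauses evaluate to true.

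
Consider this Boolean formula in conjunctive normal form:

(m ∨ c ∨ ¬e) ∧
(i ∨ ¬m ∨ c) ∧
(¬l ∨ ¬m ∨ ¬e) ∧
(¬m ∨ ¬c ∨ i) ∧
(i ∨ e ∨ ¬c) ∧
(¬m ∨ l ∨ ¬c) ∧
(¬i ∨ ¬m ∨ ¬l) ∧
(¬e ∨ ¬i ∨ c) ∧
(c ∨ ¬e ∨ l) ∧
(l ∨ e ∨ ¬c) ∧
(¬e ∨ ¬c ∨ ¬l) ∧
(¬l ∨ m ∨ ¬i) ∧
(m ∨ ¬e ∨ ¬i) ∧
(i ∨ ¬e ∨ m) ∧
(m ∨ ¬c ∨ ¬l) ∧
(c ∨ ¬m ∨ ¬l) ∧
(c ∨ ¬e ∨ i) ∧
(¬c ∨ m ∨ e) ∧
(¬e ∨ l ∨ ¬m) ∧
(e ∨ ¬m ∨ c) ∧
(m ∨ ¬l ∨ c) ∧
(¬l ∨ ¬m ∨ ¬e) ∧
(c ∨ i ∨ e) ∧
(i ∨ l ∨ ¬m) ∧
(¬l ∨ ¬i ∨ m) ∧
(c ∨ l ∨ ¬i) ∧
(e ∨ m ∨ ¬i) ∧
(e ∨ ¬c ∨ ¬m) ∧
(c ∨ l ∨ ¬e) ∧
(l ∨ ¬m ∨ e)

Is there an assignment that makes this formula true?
No

No, the formula is not satisfiable.

No assignment of truth values to the variables can make all 30 clauses true simultaneously.

The formula is UNSAT (unsatisfiable).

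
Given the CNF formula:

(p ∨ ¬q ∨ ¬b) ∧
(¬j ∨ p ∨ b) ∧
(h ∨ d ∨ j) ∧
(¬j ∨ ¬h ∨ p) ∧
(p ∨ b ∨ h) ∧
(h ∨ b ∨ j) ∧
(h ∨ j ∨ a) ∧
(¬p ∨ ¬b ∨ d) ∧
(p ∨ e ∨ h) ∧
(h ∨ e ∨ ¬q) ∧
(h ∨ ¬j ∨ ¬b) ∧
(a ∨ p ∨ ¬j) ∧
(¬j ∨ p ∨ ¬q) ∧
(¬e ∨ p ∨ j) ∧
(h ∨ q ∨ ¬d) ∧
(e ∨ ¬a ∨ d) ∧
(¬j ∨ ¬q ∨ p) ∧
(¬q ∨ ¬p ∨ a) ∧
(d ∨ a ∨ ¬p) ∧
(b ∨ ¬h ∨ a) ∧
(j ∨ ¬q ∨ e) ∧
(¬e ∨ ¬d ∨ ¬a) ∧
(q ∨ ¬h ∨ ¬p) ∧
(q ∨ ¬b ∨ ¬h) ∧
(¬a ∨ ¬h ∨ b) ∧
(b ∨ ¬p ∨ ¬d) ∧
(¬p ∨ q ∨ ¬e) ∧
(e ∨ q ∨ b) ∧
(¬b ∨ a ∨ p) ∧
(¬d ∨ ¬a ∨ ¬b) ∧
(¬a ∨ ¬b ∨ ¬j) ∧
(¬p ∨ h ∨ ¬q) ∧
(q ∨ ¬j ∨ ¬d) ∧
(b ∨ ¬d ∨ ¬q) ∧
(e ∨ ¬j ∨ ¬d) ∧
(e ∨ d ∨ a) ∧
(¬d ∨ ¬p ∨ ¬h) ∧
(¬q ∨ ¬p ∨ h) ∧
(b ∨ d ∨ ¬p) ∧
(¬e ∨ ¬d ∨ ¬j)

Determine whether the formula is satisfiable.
No

No, the formula is not satisfiable.

No assignment of truth values to the variables can make all 40 clauses true simultaneously.

The formula is UNSAT (unsatisfiable).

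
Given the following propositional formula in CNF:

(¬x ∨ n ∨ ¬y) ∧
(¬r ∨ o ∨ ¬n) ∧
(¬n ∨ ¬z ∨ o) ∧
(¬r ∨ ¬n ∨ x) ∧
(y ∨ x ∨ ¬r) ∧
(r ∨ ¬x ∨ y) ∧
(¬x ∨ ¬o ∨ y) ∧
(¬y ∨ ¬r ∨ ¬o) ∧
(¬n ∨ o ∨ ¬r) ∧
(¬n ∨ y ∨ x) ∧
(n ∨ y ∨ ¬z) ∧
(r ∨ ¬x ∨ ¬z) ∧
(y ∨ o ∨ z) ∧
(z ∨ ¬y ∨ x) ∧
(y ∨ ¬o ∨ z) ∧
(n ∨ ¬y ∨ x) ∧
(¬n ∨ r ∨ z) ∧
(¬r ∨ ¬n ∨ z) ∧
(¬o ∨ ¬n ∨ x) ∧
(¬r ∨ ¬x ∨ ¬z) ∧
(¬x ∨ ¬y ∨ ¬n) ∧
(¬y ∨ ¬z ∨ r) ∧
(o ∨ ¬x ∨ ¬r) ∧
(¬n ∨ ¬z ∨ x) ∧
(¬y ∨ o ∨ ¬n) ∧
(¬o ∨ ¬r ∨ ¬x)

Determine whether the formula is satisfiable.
No

No, the formula is not satisfiable.

No assignment of truth values to the variables can make all 26 clauses true simultaneously.

The formula is UNSAT (unsatisfiable).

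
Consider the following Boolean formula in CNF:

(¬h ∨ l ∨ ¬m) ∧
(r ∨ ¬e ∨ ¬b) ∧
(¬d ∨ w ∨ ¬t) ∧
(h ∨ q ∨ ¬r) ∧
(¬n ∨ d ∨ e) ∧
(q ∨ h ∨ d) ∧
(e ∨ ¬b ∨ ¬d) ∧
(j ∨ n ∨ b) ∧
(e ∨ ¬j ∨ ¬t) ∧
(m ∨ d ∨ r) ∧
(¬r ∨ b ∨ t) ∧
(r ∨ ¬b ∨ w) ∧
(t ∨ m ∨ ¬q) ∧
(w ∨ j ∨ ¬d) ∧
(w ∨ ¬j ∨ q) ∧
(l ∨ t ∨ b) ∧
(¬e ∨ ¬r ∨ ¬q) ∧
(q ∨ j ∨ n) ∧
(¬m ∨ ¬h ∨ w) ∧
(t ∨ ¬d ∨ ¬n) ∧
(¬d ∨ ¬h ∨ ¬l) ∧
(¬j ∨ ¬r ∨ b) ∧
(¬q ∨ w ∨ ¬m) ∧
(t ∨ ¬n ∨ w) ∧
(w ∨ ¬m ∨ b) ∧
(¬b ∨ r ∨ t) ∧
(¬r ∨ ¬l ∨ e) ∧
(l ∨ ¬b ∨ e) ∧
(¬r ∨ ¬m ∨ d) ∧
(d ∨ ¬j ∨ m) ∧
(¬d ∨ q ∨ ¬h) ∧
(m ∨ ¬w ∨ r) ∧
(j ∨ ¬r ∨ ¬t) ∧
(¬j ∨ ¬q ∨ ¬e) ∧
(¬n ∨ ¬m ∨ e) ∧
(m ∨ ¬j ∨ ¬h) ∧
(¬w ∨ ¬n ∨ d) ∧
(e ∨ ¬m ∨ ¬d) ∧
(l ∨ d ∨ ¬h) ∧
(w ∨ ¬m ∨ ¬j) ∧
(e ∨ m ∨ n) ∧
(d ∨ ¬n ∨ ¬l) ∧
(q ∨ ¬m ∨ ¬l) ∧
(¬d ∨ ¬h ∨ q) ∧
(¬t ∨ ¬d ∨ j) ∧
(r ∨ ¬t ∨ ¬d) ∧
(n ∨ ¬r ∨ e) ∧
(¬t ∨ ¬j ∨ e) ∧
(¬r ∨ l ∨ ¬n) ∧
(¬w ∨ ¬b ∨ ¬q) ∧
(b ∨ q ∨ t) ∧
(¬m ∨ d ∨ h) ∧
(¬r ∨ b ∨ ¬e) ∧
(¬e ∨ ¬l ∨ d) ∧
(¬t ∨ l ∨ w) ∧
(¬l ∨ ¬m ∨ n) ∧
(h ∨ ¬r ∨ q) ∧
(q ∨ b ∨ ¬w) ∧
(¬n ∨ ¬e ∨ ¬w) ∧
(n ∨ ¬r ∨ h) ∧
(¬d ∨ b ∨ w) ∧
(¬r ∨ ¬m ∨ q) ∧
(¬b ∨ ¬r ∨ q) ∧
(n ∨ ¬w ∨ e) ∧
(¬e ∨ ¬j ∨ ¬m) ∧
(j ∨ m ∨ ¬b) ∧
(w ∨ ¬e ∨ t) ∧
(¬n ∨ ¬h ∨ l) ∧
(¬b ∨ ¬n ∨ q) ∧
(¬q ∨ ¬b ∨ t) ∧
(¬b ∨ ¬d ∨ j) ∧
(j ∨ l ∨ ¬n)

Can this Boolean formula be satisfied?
No

No, the formula is not satisfiable.

No assignment of truth values to the variables can make all 72 clauses true simultaneously.

The formula is UNSAT (unsatisfiable).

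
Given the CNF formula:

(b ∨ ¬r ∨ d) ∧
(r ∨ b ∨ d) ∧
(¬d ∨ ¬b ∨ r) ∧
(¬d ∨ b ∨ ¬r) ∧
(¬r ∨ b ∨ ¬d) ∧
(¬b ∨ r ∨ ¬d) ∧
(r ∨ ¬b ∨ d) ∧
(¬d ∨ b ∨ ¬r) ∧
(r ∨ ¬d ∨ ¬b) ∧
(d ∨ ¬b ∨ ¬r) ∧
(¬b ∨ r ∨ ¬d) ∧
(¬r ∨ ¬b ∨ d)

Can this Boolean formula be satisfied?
Yes

Yes, the formula is satisfiable.

One satisfying assignment is: r=False, d=True, b=False

Verification: With this assignment, all 12 clauses evaluate to true.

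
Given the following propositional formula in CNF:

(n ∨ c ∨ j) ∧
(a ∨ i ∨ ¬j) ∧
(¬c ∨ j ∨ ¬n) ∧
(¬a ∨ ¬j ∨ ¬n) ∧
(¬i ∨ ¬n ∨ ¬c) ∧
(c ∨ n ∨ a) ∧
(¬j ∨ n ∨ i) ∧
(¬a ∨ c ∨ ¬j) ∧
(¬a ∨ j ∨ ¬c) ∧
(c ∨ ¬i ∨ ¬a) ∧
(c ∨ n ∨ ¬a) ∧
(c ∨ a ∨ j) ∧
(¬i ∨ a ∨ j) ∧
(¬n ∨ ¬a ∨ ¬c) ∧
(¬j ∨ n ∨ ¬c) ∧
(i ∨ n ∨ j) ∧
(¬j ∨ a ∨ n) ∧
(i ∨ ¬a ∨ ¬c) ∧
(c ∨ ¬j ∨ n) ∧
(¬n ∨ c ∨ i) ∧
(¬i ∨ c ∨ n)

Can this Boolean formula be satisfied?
Yes

Yes, the formula is satisfiable.

One satisfying assignment is: i=True, j=True, n=True, c=False, a=False

Verification: With this assignment, all 21 clauses evaluate to true.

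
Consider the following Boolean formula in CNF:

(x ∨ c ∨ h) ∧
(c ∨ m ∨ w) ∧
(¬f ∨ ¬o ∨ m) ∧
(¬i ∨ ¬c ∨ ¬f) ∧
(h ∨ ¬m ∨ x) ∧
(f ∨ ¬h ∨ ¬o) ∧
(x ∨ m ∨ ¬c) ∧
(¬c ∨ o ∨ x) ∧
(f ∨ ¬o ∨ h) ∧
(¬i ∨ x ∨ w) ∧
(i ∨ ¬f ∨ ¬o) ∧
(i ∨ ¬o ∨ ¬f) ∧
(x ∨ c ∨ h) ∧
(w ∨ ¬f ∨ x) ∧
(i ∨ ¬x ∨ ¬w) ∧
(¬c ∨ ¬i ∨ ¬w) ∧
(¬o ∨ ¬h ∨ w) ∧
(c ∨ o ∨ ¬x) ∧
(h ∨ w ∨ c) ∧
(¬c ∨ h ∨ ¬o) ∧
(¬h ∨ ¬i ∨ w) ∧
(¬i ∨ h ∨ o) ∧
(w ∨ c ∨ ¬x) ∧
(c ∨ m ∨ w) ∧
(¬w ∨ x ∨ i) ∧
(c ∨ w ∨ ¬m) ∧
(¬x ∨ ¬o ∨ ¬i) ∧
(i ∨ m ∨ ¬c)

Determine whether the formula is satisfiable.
Yes

Yes, the formula is satisfiable.

One satisfying assignment is: c=True, w=False, x=True, h=False, f=False, i=False, m=True, o=False

Verification: With this assignment, all 28 clauses evaluate to true.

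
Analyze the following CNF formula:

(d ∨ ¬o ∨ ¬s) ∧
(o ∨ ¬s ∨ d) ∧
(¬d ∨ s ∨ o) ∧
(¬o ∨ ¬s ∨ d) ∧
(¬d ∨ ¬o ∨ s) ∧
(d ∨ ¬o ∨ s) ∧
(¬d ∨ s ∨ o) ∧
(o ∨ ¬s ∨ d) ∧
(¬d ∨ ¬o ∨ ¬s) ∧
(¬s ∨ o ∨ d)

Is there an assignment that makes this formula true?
Yes

Yes, the formula is satisfiable.

One satisfying assignment is: o=False, s=False, d=False

Verification: With this assignment, all 10 clauses evaluate to true.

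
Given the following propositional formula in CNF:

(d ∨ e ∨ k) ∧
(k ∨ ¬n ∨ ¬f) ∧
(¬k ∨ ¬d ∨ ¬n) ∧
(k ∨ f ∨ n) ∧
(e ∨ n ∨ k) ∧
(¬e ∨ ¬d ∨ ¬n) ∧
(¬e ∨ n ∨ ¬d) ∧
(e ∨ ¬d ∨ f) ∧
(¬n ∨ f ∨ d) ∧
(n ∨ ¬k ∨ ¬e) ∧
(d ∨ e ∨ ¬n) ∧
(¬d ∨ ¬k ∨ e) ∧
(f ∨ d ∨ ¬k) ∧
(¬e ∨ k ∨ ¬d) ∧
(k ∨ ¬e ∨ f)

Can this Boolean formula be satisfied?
Yes

Yes, the formula is satisfiable.

One satisfying assignment is: e=True, k=False, n=False, d=False, f=True

Verification: With this assignment, all 15 clauses evaluate to true.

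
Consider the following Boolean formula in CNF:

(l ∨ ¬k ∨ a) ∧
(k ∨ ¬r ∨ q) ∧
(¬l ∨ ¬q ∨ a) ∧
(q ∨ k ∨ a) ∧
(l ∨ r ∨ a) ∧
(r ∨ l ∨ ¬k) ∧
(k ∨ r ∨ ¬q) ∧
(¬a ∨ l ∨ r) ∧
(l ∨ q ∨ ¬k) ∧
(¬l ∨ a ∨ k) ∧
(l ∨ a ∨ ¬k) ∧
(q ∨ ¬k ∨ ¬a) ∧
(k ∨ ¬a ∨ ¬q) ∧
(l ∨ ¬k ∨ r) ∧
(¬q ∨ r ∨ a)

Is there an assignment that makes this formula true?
Yes

Yes, the formula is satisfiable.

One satisfying assignment is: r=False, q=False, l=True, k=False, a=True

Verification: With this assignment, all 15 clauses evaluate to true.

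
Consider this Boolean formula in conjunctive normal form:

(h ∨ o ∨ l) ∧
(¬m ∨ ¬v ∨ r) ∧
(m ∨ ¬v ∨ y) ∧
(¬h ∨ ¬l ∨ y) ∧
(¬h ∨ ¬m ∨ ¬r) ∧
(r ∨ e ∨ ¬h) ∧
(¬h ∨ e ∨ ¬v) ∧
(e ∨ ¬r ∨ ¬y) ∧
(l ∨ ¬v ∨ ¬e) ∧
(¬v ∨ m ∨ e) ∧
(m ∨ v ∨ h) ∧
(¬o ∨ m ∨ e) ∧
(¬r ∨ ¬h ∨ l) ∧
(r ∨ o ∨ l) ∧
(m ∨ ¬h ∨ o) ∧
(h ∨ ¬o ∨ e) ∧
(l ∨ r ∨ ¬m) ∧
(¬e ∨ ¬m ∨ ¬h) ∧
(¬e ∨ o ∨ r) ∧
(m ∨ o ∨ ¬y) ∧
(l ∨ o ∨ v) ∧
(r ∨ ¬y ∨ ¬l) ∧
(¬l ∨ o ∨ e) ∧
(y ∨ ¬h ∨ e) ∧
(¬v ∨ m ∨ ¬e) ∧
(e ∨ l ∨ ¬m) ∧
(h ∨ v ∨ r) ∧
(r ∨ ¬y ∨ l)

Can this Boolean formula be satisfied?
Yes

Yes, the formula is satisfiable.

One satisfying assignment is: h=True, e=True, y=False, l=False, m=False, v=False, o=True, r=False

Verification: With this assignment, all 28 clauses evaluate to true.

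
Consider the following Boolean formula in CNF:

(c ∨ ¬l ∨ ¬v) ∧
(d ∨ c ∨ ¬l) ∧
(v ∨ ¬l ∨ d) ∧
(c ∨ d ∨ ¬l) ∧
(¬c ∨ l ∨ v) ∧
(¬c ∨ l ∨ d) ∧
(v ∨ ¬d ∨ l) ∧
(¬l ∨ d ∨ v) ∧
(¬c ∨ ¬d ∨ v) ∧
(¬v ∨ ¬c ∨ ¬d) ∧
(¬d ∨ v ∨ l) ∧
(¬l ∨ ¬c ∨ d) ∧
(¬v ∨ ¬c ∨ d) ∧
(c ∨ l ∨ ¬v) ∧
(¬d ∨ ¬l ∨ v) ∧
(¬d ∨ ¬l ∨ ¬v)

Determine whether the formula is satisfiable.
Yes

Yes, the formula is satisfiable.

One satisfying assignment is: l=False, v=False, c=False, d=False

Verification: With this assignment, all 16 clauses evaluate to true.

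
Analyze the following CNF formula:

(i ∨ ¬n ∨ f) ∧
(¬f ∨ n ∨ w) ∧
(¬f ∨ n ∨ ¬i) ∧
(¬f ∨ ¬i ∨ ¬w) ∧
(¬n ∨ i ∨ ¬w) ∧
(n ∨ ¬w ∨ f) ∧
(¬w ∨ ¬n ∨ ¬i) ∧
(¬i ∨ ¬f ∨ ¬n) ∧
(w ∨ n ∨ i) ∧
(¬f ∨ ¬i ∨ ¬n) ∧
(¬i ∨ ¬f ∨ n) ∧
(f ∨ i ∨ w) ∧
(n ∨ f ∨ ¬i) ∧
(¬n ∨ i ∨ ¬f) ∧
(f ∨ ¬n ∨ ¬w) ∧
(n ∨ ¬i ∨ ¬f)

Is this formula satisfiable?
Yes

Yes, the formula is satisfiable.

One satisfying assignment is: n=True, w=False, f=False, i=True

Verification: With this assignment, all 16 clauses evaluate to true.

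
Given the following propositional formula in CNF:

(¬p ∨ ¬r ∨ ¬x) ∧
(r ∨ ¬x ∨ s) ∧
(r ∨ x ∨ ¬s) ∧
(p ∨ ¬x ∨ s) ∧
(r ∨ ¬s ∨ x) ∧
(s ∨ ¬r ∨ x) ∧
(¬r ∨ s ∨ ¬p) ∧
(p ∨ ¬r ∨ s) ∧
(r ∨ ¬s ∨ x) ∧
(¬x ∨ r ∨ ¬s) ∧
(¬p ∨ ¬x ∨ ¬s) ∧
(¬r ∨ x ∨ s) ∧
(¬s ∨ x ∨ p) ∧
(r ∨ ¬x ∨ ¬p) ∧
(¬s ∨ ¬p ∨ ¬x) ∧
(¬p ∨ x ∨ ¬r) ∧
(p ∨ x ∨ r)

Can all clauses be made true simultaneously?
Yes

Yes, the formula is satisfiable.

One satisfying assignment is: s=False, p=True, x=False, r=False

Verification: With this assignment, all 17 clauses evaluate to true.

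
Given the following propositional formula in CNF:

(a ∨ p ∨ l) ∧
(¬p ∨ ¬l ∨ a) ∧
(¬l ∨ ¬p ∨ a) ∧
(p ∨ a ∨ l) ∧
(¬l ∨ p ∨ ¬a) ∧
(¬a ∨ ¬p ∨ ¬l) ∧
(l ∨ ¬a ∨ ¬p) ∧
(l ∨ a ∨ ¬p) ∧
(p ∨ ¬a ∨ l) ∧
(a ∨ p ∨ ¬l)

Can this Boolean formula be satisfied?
No

No, the formula is not satisfiable.

No assignment of truth values to the variables can make all 10 clauses true simultaneously.

The formula is UNSAT (unsatisfiable).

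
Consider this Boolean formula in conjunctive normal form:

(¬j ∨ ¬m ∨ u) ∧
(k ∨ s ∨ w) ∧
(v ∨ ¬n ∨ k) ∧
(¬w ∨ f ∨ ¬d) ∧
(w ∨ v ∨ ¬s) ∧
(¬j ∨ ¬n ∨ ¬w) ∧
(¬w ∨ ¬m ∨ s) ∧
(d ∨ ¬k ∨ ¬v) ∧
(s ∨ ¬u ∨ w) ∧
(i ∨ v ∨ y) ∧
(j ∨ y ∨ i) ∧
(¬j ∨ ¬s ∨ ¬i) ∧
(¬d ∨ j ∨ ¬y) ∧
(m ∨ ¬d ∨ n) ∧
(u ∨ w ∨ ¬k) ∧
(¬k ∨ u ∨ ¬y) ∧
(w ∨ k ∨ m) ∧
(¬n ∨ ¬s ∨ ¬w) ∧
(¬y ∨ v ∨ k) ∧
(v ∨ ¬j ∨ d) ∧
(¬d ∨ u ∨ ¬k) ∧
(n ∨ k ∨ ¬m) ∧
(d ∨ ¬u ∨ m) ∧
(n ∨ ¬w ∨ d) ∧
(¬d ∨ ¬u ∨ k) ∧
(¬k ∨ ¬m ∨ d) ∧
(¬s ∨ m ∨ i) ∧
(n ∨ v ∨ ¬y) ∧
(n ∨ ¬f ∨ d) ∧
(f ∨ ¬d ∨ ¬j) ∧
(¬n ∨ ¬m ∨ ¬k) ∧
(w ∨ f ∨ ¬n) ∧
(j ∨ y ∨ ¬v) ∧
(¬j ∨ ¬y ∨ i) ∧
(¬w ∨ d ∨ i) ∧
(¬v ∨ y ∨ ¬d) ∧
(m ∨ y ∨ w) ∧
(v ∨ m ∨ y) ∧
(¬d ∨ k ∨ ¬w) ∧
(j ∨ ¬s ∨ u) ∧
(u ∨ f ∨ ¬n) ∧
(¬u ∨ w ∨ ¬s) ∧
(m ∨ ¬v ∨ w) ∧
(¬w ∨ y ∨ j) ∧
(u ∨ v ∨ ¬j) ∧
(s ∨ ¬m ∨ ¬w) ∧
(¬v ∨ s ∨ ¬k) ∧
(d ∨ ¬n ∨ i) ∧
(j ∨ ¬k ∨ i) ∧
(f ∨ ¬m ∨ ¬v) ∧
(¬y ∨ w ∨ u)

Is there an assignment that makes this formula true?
Yes

Yes, the formula is satisfiable.

One satisfying assignment is: n=True, s=False, u=False, m=False, v=True, y=True, k=False, i=True, d=False, j=False, f=True, w=True

Verification: With this assignment, all 51 clauses evaluate to true.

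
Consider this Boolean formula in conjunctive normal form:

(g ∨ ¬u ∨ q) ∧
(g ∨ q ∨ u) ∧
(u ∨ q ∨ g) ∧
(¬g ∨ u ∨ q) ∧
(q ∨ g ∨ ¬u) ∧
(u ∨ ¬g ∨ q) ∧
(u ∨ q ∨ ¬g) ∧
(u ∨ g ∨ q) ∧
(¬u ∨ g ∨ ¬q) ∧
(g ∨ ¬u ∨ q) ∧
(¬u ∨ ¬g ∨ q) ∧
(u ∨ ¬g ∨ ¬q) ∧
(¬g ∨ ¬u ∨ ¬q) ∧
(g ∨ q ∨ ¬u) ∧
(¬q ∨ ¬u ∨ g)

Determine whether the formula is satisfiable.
Yes

Yes, the formula is satisfiable.

One satisfying assignment is: u=False, q=True, g=False

Verification: With this assignment, all 15 clauses evaluate to true.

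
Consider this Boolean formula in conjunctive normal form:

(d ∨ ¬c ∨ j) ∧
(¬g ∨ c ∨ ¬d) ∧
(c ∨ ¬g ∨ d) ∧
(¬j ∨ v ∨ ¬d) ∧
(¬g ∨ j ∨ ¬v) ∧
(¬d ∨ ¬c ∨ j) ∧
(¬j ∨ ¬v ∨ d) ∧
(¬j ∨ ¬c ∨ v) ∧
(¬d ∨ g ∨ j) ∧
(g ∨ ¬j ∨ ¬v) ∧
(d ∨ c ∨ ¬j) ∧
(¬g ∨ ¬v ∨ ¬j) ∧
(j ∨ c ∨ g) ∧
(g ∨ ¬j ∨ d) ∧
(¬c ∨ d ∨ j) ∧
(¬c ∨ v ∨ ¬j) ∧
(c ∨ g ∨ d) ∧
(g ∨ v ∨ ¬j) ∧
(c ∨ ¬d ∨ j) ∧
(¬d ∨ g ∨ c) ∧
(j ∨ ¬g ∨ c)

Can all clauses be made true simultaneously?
No

No, the formula is not satisfiable.

No assignment of truth values to the variables can make all 21 clauses true simultaneously.

The formula is UNSAT (unsatisfiable).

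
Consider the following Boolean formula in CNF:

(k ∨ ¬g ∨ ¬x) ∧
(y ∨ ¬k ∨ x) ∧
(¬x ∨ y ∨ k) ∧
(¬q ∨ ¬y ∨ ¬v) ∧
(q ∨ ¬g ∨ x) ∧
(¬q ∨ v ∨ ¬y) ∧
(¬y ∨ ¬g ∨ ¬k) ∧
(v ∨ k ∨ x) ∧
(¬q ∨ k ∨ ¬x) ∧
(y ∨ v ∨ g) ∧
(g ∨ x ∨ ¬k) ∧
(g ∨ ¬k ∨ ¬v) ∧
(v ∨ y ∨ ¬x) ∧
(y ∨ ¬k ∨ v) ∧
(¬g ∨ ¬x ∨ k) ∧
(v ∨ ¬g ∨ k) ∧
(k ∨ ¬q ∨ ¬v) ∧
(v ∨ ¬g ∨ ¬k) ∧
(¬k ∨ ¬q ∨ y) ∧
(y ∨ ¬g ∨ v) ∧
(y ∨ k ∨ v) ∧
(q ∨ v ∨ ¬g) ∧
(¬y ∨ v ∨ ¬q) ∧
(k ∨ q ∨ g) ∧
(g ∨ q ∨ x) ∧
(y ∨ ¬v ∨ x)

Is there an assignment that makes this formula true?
Yes

Yes, the formula is satisfiable.

One satisfying assignment is: k=True, q=False, g=False, v=False, y=True, x=True

Verification: With this assignment, all 26 clauses evaluate to true.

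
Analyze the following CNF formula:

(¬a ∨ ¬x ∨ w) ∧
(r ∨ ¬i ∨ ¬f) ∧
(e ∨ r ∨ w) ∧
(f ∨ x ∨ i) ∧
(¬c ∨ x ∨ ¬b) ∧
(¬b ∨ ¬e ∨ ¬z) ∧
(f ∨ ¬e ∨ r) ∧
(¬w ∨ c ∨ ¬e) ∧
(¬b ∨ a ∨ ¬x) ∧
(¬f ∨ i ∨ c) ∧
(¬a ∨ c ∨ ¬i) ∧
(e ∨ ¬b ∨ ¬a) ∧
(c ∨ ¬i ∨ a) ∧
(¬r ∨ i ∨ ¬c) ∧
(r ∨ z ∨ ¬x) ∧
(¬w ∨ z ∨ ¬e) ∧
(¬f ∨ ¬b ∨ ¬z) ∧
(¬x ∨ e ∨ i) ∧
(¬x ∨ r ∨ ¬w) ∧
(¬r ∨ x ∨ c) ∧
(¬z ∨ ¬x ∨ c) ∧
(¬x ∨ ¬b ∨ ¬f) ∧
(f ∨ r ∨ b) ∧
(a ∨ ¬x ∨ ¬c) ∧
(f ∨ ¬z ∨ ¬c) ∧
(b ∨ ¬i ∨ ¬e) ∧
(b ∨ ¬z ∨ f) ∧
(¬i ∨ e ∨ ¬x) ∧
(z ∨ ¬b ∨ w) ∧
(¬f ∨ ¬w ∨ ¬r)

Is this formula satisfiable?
Yes

Yes, the formula is satisfiable.

One satisfying assignment is: e=True, r=True, w=False, x=True, f=False, c=False, i=False, a=False, z=False, b=False

Verification: With this assignment, all 30 clauses evaluate to true.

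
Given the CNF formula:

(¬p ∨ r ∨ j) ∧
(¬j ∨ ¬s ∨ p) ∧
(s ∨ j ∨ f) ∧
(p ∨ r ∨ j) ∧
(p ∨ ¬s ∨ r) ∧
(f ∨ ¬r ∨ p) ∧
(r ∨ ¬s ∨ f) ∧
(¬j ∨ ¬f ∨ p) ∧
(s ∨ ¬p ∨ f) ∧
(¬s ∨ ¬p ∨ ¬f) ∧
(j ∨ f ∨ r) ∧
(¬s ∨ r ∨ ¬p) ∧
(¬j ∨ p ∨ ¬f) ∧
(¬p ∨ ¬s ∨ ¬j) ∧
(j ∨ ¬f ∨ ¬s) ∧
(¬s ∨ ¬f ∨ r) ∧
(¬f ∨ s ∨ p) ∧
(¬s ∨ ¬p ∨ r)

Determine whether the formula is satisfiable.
Yes

Yes, the formula is satisfiable.

One satisfying assignment is: p=False, f=False, r=False, s=False, j=True

Verification: With this assignment, all 18 clauses evaluate to true.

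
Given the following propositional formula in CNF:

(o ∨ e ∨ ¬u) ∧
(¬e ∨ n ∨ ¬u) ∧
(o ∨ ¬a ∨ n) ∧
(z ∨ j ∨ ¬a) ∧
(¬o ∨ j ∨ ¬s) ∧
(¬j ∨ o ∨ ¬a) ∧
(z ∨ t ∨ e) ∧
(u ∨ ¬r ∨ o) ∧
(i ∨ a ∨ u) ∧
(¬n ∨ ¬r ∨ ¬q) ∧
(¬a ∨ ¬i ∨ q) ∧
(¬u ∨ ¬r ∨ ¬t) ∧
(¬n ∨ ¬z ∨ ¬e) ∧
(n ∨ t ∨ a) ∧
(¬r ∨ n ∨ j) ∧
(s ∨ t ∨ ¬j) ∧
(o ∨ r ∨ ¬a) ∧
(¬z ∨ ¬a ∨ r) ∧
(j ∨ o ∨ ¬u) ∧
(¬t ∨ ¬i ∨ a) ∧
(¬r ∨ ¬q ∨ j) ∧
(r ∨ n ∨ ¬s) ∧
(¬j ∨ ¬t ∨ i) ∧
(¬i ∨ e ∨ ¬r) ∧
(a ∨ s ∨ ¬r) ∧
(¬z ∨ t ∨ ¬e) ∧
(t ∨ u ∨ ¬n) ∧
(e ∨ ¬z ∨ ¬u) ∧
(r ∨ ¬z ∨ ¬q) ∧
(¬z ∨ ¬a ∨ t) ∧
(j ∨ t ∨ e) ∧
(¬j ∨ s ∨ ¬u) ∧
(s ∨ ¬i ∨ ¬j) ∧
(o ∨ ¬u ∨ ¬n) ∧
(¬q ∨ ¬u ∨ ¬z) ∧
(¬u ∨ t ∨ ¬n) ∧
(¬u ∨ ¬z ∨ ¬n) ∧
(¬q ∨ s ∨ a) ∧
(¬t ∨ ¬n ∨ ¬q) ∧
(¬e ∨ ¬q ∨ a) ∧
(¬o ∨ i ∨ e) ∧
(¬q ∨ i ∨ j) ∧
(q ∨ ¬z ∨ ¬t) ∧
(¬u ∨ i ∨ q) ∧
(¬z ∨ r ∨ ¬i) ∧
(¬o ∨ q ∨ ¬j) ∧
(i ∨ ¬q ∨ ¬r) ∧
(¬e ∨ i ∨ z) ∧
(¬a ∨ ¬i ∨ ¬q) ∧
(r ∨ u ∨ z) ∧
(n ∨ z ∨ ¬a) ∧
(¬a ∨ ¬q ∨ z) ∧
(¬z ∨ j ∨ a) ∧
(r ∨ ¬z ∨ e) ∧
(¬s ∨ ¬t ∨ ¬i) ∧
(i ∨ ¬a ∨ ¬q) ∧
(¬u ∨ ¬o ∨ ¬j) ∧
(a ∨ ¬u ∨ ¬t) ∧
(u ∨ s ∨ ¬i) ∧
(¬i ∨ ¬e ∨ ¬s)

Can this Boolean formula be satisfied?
No

No, the formula is not satisfiable.

No assignment of truth values to the variables can make all 60 clauses true simultaneously.

The formula is UNSAT (unsatisfiable).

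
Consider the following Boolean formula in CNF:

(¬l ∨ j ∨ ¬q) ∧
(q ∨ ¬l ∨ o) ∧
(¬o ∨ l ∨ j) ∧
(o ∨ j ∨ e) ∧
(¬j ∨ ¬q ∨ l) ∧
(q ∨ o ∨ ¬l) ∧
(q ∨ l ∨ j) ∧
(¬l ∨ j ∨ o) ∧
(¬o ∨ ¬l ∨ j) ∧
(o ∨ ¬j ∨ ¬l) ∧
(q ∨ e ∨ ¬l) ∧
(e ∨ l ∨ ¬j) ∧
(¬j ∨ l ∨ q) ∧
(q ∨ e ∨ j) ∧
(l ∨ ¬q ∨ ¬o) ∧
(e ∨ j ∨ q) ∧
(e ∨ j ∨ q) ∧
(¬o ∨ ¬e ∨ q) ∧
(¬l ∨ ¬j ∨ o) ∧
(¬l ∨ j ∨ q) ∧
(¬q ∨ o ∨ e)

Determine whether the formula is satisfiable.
Yes

Yes, the formula is satisfiable.

One satisfying assignment is: j=True, o=True, l=True, e=True, q=True

Verification: With this assignment, all 21 clauses evaluate to true.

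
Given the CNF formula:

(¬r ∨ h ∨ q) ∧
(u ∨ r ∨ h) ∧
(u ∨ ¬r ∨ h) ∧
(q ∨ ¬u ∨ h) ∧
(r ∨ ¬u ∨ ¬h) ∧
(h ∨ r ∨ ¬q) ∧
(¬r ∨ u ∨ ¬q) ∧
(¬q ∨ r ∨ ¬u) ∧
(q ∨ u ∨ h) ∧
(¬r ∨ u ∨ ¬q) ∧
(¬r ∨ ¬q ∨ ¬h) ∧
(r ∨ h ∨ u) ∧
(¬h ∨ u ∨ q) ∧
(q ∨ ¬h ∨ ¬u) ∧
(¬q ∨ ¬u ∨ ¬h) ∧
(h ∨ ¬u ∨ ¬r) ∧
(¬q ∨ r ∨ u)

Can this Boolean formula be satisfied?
No

No, the formula is not satisfiable.

No assignment of truth values to the variables can make all 17 clauses true simultaneously.

The formula is UNSAT (unsatisfiable).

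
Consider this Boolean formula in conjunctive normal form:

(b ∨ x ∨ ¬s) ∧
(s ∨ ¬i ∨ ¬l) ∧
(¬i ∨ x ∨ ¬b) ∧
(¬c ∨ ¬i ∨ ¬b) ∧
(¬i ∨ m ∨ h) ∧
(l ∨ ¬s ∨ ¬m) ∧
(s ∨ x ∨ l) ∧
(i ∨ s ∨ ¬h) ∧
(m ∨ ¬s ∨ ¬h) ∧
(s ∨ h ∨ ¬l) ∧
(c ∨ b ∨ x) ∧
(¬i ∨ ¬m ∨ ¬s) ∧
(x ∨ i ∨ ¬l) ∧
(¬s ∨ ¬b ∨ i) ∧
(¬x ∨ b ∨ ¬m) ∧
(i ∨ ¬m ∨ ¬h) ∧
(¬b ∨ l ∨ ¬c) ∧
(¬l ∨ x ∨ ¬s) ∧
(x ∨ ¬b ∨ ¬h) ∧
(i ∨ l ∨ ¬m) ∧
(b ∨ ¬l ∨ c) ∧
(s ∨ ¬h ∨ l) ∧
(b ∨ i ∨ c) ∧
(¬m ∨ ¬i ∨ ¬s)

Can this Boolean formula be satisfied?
Yes

Yes, the formula is satisfiable.

One satisfying assignment is: s=False, i=False, c=False, l=False, m=False, x=True, h=False, b=True

Verification: With this assignment, all 24 clauses evaluate to true.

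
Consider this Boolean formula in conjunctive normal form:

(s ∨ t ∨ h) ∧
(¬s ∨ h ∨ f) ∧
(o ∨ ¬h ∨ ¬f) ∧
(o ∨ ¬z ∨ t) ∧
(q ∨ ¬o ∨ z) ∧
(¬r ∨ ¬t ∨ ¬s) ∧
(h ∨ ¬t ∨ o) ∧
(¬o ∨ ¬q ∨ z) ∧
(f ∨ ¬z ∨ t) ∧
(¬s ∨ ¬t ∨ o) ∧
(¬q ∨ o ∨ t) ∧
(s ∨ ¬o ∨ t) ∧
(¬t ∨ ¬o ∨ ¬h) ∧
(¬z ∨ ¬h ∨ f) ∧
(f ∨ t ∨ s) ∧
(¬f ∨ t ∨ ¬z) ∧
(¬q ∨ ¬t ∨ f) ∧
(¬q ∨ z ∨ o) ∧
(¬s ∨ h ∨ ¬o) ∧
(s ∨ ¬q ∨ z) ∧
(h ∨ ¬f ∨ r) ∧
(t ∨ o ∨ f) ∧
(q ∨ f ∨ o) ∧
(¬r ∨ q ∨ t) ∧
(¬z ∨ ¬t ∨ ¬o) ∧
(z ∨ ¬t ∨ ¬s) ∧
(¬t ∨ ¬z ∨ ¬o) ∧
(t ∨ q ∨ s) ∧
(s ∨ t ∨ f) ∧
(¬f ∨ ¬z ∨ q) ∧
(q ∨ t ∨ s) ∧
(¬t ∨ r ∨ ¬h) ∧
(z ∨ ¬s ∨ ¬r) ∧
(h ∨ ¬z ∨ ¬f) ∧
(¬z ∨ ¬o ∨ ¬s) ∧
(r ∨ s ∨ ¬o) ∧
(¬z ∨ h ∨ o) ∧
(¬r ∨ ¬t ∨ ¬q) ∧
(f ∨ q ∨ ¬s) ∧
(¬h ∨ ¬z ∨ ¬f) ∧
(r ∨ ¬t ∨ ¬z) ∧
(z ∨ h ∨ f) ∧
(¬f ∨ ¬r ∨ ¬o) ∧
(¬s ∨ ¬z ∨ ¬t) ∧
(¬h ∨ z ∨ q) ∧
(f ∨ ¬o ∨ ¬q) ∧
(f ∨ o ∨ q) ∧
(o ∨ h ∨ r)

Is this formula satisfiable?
No

No, the formula is not satisfiable.

No assignment of truth values to the variables can make all 48 clauses true simultaneously.

The formula is UNSAT (unsatisfiable).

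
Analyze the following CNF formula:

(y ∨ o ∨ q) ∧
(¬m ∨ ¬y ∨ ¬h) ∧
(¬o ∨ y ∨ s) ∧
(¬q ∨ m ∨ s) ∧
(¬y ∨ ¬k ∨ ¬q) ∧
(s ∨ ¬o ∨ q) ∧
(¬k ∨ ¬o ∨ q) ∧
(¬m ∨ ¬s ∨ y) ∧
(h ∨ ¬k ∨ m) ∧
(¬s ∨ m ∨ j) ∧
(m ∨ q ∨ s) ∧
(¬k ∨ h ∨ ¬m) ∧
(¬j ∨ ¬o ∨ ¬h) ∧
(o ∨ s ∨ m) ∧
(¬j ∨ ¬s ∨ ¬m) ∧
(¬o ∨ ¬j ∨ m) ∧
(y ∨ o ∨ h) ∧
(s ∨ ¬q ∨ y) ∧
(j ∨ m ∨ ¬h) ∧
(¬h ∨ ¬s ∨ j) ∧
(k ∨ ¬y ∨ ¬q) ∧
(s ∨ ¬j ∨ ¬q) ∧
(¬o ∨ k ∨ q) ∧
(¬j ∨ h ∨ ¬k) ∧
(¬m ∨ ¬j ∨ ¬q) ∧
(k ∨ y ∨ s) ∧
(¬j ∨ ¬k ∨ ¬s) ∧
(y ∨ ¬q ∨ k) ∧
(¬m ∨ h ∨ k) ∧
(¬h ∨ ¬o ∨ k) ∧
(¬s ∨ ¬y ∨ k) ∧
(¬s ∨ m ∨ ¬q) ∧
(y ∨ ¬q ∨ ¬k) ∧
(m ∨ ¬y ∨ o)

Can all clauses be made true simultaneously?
No

No, the formula is not satisfiable.

No assignment of truth values to the variables can make all 34 clauses true simultaneously.

The formula is UNSAT (unsatisfiable).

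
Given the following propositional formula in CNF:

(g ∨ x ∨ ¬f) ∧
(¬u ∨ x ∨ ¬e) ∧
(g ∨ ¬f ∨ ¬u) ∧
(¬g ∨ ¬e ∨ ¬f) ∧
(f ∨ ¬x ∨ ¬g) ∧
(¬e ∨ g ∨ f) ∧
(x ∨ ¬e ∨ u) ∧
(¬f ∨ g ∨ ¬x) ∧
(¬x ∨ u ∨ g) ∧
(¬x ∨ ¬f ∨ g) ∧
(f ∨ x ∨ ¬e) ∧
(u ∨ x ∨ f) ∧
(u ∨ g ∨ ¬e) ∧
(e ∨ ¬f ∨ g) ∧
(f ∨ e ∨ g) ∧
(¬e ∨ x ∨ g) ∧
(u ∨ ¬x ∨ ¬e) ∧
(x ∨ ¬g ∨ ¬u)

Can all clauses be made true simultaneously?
Yes

Yes, the formula is satisfiable.

One satisfying assignment is: u=True, f=True, e=False, g=True, x=True

Verification: With this assignment, all 18 clauses evaluate to true.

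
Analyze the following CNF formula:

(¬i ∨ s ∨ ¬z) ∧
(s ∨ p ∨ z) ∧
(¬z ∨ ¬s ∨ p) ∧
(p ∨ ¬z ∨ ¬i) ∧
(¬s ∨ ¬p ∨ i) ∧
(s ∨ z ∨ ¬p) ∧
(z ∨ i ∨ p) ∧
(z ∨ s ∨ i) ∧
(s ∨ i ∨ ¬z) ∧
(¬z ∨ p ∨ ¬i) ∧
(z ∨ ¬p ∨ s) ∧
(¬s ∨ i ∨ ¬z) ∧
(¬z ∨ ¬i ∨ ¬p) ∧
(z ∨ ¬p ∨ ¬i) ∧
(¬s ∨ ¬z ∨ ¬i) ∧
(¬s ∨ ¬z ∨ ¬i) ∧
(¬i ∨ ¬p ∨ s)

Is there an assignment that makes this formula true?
Yes

Yes, the formula is satisfiable.

One satisfying assignment is: z=False, p=False, s=True, i=True

Verification: With this assignment, all 17 clauses evaluate to true.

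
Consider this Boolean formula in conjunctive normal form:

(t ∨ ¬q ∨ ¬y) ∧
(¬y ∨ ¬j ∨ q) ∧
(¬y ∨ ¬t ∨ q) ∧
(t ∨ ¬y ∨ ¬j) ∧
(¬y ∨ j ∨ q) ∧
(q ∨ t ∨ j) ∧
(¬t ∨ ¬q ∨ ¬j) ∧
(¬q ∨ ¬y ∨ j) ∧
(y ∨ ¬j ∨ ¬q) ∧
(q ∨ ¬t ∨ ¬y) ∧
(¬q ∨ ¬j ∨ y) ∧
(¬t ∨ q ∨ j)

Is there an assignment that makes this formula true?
Yes

Yes, the formula is satisfiable.

One satisfying assignment is: y=False, t=False, j=False, q=True

Verification: With this assignment, all 12 clauses evaluate to true.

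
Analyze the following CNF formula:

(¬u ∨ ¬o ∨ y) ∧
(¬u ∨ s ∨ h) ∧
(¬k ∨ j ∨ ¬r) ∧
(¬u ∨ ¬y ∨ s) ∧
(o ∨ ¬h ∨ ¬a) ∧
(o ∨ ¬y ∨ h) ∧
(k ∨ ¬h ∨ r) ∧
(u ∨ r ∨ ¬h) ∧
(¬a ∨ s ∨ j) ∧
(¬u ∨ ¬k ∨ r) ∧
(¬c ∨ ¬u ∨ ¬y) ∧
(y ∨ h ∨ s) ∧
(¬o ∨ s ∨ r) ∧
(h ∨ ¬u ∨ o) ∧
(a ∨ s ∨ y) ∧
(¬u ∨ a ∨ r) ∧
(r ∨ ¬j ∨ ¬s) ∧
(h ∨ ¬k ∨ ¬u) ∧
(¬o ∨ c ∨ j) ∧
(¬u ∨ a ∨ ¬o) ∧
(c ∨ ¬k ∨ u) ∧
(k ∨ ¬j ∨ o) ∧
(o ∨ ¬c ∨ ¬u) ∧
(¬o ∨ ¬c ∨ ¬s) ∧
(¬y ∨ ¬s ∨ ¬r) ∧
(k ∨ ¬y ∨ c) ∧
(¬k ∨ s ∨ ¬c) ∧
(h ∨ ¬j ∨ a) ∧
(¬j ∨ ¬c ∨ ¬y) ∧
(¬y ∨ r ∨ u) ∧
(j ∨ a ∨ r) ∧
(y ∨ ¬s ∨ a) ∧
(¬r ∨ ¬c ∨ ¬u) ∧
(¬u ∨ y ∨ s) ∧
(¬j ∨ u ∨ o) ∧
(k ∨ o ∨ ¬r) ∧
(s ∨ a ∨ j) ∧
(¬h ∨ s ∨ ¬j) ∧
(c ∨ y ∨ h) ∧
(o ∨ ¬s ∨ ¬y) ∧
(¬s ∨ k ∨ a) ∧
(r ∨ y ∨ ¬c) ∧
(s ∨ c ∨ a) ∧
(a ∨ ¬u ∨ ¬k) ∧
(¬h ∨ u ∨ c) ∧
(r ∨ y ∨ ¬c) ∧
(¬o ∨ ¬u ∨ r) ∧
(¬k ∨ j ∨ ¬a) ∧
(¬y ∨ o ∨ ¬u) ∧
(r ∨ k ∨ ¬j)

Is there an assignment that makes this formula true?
No

No, the formula is not satisfiable.

No assignment of truth values to the variables can make all 50 clauses true simultaneously.

The formula is UNSAT (unsatisfiable).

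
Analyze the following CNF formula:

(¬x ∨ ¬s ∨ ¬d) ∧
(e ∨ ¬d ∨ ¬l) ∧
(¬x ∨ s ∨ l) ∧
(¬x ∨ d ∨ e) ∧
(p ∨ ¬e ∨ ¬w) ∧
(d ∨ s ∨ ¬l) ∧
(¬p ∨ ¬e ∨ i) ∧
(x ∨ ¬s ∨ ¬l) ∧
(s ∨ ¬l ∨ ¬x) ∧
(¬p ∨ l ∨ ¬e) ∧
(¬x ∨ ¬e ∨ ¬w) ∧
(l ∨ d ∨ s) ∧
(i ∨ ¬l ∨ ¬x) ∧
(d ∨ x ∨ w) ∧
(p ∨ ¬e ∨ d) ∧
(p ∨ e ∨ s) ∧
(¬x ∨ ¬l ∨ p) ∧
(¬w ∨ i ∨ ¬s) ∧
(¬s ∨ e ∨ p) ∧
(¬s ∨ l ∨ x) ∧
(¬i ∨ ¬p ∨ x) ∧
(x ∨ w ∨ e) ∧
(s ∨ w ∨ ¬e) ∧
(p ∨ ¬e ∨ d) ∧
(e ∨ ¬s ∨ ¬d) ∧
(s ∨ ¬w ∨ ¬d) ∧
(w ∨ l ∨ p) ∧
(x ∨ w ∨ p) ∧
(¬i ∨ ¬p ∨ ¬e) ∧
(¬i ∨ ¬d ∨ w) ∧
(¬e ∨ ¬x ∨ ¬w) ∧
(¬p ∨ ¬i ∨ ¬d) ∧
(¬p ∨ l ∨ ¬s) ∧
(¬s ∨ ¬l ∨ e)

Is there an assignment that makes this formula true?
No

No, the formula is not satisfiable.

No assignment of truth values to the variables can make all 34 clauses true simultaneously.

The formula is UNSAT (unsatisfiable).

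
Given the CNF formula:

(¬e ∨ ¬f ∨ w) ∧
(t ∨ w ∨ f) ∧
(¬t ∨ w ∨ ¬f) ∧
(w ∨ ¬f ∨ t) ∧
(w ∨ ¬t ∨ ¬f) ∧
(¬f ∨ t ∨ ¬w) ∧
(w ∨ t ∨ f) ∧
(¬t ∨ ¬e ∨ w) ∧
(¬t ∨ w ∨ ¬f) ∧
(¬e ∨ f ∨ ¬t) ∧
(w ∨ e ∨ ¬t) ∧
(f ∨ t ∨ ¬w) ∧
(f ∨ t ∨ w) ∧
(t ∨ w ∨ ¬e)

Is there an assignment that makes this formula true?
Yes

Yes, the formula is satisfiable.

One satisfying assignment is: e=False, t=True, f=True, w=True

Verification: With this assignment, all 14 clauses evaluate to true.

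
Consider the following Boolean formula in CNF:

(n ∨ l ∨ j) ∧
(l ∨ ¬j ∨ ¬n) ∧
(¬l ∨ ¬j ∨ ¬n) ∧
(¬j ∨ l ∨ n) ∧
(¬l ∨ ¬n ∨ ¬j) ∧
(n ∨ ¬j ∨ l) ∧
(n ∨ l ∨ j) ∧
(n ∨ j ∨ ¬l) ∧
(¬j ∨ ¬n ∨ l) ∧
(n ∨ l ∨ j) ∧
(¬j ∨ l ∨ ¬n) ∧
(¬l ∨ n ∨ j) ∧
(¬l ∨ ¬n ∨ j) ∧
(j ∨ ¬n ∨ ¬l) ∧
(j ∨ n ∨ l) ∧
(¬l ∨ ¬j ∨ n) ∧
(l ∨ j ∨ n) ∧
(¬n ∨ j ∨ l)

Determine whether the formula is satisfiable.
No

No, the formula is not satisfiable.

No assignment of truth values to the variables can make all 18 clauses true simultaneously.

The formula is UNSAT (unsatisfiable).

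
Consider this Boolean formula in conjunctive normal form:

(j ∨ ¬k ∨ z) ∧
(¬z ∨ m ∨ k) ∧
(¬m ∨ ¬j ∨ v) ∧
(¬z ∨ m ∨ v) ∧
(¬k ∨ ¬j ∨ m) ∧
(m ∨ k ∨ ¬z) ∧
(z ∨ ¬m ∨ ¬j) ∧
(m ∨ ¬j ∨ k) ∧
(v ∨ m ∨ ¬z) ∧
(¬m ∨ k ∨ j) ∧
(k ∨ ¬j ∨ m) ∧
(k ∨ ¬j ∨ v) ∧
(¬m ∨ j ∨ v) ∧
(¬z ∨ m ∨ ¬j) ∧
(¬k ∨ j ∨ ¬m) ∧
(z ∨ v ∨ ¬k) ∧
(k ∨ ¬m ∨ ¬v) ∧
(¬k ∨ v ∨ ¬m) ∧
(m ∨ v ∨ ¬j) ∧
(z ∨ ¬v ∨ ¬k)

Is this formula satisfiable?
Yes

Yes, the formula is satisfiable.

One satisfying assignment is: m=False, v=False, z=False, k=False, j=False

Verification: With this assignment, all 20 clauses evaluate to true.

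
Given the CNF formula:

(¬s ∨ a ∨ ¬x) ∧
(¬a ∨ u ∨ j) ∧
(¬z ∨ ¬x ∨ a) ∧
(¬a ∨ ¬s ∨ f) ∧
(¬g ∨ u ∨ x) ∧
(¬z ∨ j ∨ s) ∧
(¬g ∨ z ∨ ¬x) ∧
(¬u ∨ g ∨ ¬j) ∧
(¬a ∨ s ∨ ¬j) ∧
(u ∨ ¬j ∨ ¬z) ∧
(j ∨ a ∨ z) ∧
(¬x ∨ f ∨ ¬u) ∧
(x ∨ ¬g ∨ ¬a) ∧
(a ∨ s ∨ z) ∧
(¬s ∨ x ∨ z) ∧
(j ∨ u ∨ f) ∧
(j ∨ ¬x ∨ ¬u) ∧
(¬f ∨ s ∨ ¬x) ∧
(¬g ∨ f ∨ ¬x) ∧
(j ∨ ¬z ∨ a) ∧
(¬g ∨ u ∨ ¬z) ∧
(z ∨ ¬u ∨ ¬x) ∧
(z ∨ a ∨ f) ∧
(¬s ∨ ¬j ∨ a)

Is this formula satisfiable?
Yes

Yes, the formula is satisfiable.

One satisfying assignment is: g=False, x=False, z=False, s=False, f=False, a=True, j=False, u=True

Verification: With this assignment, all 24 clauses evaluate to true.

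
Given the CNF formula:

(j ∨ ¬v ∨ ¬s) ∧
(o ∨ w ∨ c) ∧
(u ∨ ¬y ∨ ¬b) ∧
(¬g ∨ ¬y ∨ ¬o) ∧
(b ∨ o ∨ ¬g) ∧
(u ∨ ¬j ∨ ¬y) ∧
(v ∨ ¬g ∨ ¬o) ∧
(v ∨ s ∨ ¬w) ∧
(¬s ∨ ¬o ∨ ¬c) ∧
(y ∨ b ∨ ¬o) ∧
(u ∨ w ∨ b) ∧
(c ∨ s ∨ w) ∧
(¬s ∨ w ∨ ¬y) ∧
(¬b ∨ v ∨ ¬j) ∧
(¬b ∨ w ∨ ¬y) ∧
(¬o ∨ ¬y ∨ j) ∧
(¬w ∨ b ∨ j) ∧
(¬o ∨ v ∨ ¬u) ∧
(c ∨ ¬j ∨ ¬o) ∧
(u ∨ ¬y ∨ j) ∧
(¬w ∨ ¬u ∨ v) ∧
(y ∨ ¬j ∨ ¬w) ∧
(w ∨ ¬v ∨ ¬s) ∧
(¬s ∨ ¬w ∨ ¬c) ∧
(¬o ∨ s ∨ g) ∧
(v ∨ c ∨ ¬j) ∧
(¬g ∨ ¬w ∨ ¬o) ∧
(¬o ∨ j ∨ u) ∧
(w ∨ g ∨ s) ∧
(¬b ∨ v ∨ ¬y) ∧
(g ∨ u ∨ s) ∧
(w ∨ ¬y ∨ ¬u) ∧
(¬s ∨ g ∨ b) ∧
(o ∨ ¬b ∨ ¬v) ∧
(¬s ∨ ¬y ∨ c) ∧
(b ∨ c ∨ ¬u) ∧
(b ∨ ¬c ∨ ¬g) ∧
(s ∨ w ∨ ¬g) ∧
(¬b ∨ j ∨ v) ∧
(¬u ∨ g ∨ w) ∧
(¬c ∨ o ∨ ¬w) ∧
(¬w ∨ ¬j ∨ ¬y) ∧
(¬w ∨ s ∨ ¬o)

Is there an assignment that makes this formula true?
No

No, the formula is not satisfiable.

No assignment of truth values to the variables can make all 43 clauses true simultaneously.

The formula is UNSAT (unsatisfiable).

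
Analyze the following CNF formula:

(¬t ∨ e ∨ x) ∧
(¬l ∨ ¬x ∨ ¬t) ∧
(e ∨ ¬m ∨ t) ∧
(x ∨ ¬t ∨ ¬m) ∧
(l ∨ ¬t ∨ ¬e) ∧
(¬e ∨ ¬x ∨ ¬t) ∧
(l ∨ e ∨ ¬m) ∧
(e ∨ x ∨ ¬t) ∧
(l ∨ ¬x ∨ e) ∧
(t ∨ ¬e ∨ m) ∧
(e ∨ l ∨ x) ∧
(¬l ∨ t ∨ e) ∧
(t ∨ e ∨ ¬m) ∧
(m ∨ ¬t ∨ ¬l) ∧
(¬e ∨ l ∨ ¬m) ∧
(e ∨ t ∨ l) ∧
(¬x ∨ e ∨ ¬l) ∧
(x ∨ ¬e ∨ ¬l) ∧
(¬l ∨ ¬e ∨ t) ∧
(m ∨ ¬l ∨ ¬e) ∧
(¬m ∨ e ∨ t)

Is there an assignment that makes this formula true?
No

No, the formula is not satisfiable.

No assignment of truth values to the variables can make all 21 clauses true simultaneously.

The formula is UNSAT (unsatisfiable).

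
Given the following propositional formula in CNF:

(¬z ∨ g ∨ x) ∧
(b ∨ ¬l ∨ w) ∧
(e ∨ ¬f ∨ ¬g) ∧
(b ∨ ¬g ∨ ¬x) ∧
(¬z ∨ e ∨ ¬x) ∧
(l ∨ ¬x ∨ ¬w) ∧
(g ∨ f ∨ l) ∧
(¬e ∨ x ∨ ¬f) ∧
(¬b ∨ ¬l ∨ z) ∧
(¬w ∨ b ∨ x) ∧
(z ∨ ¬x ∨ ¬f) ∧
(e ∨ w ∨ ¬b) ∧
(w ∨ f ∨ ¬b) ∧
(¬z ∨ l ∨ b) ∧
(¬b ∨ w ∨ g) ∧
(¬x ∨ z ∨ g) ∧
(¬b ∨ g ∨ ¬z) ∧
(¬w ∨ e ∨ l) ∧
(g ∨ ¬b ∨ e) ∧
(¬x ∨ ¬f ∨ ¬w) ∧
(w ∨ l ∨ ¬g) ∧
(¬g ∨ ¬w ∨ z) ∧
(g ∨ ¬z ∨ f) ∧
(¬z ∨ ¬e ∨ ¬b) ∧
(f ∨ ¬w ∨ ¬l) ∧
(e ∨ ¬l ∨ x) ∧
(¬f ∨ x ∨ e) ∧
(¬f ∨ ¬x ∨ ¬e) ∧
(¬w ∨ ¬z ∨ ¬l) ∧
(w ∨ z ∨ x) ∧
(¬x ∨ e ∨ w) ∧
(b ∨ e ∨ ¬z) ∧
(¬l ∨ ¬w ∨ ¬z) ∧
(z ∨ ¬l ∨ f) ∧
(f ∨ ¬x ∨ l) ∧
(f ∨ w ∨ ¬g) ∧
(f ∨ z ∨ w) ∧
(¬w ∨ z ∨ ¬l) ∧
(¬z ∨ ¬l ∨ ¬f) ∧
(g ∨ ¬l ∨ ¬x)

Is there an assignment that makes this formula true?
No

No, the formula is not satisfiable.

No assignment of truth values to the variables can make all 40 clauses true simultaneously.

The formula is UNSAT (unsatisfiable).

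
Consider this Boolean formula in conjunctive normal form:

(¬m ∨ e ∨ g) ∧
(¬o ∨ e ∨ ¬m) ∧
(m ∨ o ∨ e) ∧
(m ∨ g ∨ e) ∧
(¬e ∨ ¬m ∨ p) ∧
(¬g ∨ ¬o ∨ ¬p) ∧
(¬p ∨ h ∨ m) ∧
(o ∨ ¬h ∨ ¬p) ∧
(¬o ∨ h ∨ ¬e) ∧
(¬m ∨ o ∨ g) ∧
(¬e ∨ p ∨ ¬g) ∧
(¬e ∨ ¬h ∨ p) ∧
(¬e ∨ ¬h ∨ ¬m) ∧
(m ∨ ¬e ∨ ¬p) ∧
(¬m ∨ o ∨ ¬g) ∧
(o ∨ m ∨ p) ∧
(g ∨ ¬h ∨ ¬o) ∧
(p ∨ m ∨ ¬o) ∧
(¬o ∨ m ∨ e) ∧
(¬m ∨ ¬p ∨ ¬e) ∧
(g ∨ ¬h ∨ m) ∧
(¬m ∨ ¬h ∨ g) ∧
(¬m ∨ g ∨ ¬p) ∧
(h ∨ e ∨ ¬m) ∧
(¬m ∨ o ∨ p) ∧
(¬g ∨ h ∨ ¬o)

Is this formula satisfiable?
No

No, the formula is not satisfiable.

No assignment of truth values to the variables can make all 26 clauses true simultaneously.

The formula is UNSAT (unsatisfiable).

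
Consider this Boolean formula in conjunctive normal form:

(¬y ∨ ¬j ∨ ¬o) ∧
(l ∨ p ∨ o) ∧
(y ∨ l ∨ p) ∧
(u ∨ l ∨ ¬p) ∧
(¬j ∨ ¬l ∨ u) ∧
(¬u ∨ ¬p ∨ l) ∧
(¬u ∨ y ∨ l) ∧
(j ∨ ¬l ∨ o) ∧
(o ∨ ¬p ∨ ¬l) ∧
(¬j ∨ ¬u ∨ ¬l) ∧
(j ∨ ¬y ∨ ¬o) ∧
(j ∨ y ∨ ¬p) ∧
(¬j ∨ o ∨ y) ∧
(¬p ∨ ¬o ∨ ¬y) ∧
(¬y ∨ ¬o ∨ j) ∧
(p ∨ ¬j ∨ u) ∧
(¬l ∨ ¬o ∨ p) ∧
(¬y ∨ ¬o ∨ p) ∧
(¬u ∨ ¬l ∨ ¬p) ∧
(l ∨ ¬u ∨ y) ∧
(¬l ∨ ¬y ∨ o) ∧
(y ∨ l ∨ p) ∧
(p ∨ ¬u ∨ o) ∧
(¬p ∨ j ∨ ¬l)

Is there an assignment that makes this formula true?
No

No, the formula is not satisfiable.

No assignment of truth values to the variables can make all 24 clauses true simultaneously.

The formula is UNSAT (unsatisfiable).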